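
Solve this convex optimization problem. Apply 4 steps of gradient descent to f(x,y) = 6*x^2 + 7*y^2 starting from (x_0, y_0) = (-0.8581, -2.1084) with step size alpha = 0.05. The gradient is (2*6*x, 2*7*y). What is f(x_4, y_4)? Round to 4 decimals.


Gradient descent on f(x,y) = 6*x^2 + 7*y^2.
Starting point: (-0.8581, -2.1084), alpha = 0.05
Step 1: grad_x = 2*6*-0.8581 = -10.2972, grad_y = 2*7*-2.1084 = -29.5176
  x_1 = -0.8581 - 0.05*-10.2972 = -0.3432
  y_1 = -2.1084 - 0.05*-29.5176 = -0.6325
Step 2: grad_x = 2*6*-0.3432 = -4.1189, grad_y = 2*7*-0.6325 = -8.8553
  x_2 = -0.3432 - 0.05*-4.1189 = -0.1373
  y_2 = -0.6325 - 0.05*-8.8553 = -0.1898
Step 3: grad_x = 2*6*-0.1373 = -1.6476, grad_y = 2*7*-0.1898 = -2.6566
  x_3 = -0.1373 - 0.05*-1.6476 = -0.0549
  y_3 = -0.1898 - 0.05*-2.6566 = -0.0569
Step 4: grad_x = 2*6*-0.0549 = -0.659, grad_y = 2*7*-0.0569 = -0.797
  x_4 = -0.0549 - 0.05*-0.659 = -0.022
  y_4 = -0.0569 - 0.05*-0.797 = -0.0171
f(-0.022, -0.0171) = 6*(-0.022)^2 + 7*(-0.0171)^2 = 0.0049


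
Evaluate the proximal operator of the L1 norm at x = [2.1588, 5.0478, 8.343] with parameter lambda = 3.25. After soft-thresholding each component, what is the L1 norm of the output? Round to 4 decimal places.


Soft-thresholding with lambda = 3.25:
prox(2.1588) = sign(2.1588)*max(|2.1588| - 3.25, 0) = 0.0
prox(5.0478) = sign(5.0478)*max(|5.0478| - 3.25, 0) = 1.7978
prox(8.343) = sign(8.343)*max(|8.343| - 3.25, 0) = 5.093
prox(x) = [0.0, 1.7978, 5.093]
||prox(x)||_1 = 0.0 + 1.7978 + 5.093 = 6.8908


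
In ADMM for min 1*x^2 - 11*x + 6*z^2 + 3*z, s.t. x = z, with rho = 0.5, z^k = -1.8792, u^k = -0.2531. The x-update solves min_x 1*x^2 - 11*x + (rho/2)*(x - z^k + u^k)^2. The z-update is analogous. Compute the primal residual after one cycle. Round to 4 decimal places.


ADMM iteration with rho = 0.5, z^k = -1.8792, u^k = -0.2531
Step 1: x-update.
Minimize 1*x^2 - 11*x + (0.5/2)*(x + 1.8792 - 0.2531)^2
FOC: (2*1 + 0.5)*x = 11 + 0.5*(-1.8792 + 0.2531)
x^{k+1} = 4.0748
Step 2: z-update.
Minimize 6*z^2 + 3*z + (0.5/2)*(4.0748 - z - 0.2531)^2
FOC: (2*6 + 0.5)*z = -3 + 0.5*(4.0748 - 0.2531)
z^{k+1} = -0.0871
Step 3: u-update.
u^{k+1} = -0.2531 + 4.0748 + 0.0871 = 3.9088
Step 4: Primal residual = |4.0748 + 0.0871| = 4.1619


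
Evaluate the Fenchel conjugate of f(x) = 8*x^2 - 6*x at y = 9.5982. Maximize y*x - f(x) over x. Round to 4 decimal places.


f*(y) = sup_x {y*x - a*x^2 - b*x} = sup_x {(y-b)*x - a*x^2}
FOC: (y - b) - 2a*x = 0 => x* = (y - b)/(2a)
x* = (9.5982 + 6)/(2*8) = 0.9749
f*(9.5982) = (y-b)^2/(4a) = (9.5982 + 6)^2/(4*8)
= 243.3038/32 = 7.6032


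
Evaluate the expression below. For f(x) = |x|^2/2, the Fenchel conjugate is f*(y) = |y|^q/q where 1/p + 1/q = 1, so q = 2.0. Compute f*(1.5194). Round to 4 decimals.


The conjugate exponent q satisfies 1/p + 1/q = 1.
p = 2, so q = 2/(2 - 1) = 2.0
|y|^q = 1.5194^2.0 = 2.3086
f*(1.5194) = 2.3086 / 2.0 = 1.1543


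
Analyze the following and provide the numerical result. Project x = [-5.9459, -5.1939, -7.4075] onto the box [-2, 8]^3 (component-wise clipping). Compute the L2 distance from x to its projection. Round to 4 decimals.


Project each component onto [-2, 8].
clip(-5.9459) = -2.0, clip(-5.1939) = -2.0, clip(-7.4075) = -2.0
Projection = [-2.0, -2.0, -2.0]
Squared diffs: [15.5701, 10.201, 29.2411]
Distance = sqrt(55.0122) = 7.417


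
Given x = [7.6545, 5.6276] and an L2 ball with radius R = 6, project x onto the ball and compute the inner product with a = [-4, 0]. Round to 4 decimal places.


Step 1: Compute ||x|| (intermediates to 6 decimals).
||x|| = sqrt(7.6545^2 + 5.6276^2) = 9.500592
Step 2: Project.
Since ||x|| > R, scale = R/||x|| = 6/9.500592 = 0.63154, proj(x) = scale * x
proj(x) = [4.834123, 3.554055]
Step 3: Dot product.
a^T * proj(x) = -4*4.834123 + 0*3.554055 = -19.3365


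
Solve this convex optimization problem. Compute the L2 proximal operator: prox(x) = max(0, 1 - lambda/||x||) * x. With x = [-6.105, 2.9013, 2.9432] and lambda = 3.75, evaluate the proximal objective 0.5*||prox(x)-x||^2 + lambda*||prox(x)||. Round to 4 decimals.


Step 1: Compute ||x||.
||x|| = 7.3723
Step 2: Compute scaling factor.
scale = max(0, 1 - 3.75/7.3723) = 0.4913
Step 3: prox(x) = [-2.9996, 1.4255, 1.4461]
||prox(x)|| = 3.6223
Step 4: Proximal objective.
0.5*||prox-x||^2 = 7.0313
lambda*||prox|| = 13.5836
Total = 20.6149


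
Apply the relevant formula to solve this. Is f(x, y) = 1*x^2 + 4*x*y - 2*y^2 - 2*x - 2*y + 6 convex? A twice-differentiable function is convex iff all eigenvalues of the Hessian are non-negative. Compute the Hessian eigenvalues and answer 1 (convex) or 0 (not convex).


The Hessian of f(x,y) = 1*x^2 + 4*x*y - 2*y^2 - 2*x - 2*y + 6 is:
H = [[2, 4], [4, -4]]
Trace = 2 - 4 = -2
Determinant = 2*-4 - (4)^2 = -24
Discriminant = (-2)^2 - 4*-24 = 100.0
Eigenvalues: lambda_1 = -6.0, lambda_2 = 4.0
The function is not convex.

0


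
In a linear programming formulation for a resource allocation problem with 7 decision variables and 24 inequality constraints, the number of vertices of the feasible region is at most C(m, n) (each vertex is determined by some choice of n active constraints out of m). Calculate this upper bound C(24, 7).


Each vertex corresponds to some choice of n active constraints out of m, so the number of vertices is at most C(m, n) = m! / (n!(m-n)!).
m = 24, n = 7
Numerator: 24 * 23 * 22 * 21 * 20 * 19 * 18
Denominator: 7! = 5040
C(24, 7) = 346104


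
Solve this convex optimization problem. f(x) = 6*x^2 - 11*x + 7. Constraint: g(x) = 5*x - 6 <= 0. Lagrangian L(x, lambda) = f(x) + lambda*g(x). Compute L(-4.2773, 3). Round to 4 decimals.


Step 1: Evaluate f(x).
f(-4.2773) = 6*(-4.2773)^2 - 11*(-4.2773) + 7 = 163.8221
Step 2: Evaluate g(x).
g(-4.2773) = 5*-4.2773 - 6 = -27.3865
Step 3: Compute Lagrangian.
L = 163.8221 + 3*-27.3865 = 81.6626


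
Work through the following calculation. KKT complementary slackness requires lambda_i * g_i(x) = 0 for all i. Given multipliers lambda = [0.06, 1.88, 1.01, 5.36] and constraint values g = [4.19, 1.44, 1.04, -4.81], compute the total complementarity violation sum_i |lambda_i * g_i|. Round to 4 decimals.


KKT complementary slackness check:
lambda_1 * g_1 = 0.06 * 4.19 = 0.2514
lambda_2 * g_2 = 1.88 * 1.44 = 2.7072
lambda_3 * g_3 = 1.01 * 1.04 = 1.0504
lambda_4 * g_4 = 5.36 * -4.81 = -25.7816
Total violation = 0.2514 + 2.7072 + 1.0504 + 25.7816 = 29.7906


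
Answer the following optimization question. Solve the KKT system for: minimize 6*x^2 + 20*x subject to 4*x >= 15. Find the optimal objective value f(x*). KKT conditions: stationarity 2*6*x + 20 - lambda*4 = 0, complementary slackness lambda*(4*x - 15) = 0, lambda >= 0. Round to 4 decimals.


Step 1: Try lambda = 0 (constraint inactive).
x_unc = -20/(2*6) = -1.6667
Check: 4*-1.6667 = -6.6668 < 15 -- violated!
Step 2: Constraint must be active: 4*x = 15
x* = 15/4 = 3.75
lambda = (2*6*3.75 + 20)/4 = 16.25
Step 3: Compute optimal value.
f(x*) = 6*3.75^2 + 20*3.75 = 159.375


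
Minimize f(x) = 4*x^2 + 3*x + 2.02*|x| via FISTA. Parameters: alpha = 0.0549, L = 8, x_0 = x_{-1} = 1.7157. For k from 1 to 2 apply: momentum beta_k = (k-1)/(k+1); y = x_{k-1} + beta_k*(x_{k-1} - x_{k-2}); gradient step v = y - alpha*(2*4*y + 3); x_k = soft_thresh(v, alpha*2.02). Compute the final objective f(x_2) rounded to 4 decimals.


FISTA on f(x) = 4*x^2 + 3*x + 2.02*|x|
L = 8, alpha = 0.0549
Iteration 1: beta = 0.0, y = 1.7157 + 0.0*(1.7157 - 1.7157) = 1.7157
  grad(y) = 16.7256, v = y - alpha*grad = 0.7975
  prox(v) = soft_thresh(0.7975, 0.1109) = 0.6866
Iteration 2: beta = 0.3333, y = 0.6866 + 0.3333*(0.6866 - 1.7157) = 0.3435
  grad(y) = 5.7482, v = y - alpha*grad = 0.0279
  prox(v) = soft_thresh(0.0279, 0.1109) = 0.0
f(x_2) = 4*0.0^2 + 3*0.0 + 2.02*|0.0| = 0.0


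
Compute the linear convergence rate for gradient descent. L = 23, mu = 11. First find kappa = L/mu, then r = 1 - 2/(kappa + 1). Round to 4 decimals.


Step 1: Compute the condition number.
kappa = L/mu = 23/11 = 2.0909
Step 2: Compute the convergence rate.
r = 1 - 2/(kappa + 1) = 1 - 2*mu/(L + mu) = (L - mu)/(L + mu) = 12/34 = 0.3529


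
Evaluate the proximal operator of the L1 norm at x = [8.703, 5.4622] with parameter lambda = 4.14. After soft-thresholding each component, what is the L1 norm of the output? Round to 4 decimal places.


Soft-thresholding with lambda = 4.14:
prox(8.703) = sign(8.703)*max(|8.703| - 4.14, 0) = 4.563
prox(5.4622) = sign(5.4622)*max(|5.4622| - 4.14, 0) = 1.3222
prox(x) = [4.563, 1.3222]
||prox(x)||_1 = 4.563 + 1.3222 = 5.8852


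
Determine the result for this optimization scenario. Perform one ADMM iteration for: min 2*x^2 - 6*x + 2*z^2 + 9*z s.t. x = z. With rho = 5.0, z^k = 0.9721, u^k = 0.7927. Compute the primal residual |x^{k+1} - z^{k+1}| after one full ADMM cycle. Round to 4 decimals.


ADMM iteration with rho = 5.0, z^k = 0.9721, u^k = 0.7927
Step 1: x-update.
Minimize 2*x^2 - 6*x + (5.0/2)*(x - 0.9721 + 0.7927)^2
FOC: (2*2 + 5.0)*x = 6 + 5.0*(0.9721 - 0.7927)
x^{k+1} = 0.7663
Step 2: z-update.
Minimize 2*z^2 + 9*z + (5.0/2)*(0.7663 - z + 0.7927)^2
FOC: (2*2 + 5.0)*z = -9 + 5.0*(0.7663 + 0.7927)
z^{k+1} = -0.1339
Step 3: u-update.
u^{k+1} = 0.7927 + 0.7663 + 0.1339 = 1.6929
Step 4: Primal residual = |0.7663 + 0.1339| = 0.9002


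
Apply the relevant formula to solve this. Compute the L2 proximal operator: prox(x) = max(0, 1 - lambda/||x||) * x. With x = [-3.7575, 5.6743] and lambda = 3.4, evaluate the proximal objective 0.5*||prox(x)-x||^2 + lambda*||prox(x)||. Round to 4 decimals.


Step 1: Compute ||x||.
||x|| = 6.8056
Step 2: Compute scaling factor.
scale = max(0, 1 - 3.4/6.8056) = 0.5004
Step 3: prox(x) = [-1.8803, 2.8395]
||prox(x)|| = 3.4056
Step 4: Proximal objective.
0.5*||prox-x||^2 = 5.78
lambda*||prox|| = 11.579
Total = 17.3591


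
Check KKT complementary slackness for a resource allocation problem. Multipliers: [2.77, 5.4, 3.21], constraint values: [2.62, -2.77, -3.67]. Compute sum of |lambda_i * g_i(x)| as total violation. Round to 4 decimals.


KKT complementary slackness check:
lambda_1 * g_1 = 2.77 * 2.62 = 7.2574
lambda_2 * g_2 = 5.4 * -2.77 = -14.958
lambda_3 * g_3 = 3.21 * -3.67 = -11.7807
Total violation = 7.2574 + 14.958 + 11.7807 = 33.9961


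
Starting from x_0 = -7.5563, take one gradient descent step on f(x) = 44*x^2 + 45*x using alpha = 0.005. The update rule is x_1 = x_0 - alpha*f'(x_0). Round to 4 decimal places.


We compute the gradient at x_0 and apply the update.
f'(x) = 88*x + 45
f'(-7.5563) = 88*-7.5563 + 45 = -619.9544
x_1 = -7.5563 - 0.005*-619.9544 = -4.4565


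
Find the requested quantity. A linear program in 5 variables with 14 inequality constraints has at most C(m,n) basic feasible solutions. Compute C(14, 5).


Each vertex corresponds to some choice of n active constraints out of m, so the number of vertices is at most C(m, n) = m! / (n!(m-n)!).
m = 14, n = 5
Numerator: 14 * 13 * 12 * 11 * 10
Denominator: 5! = 120
C(14, 5) = 2002


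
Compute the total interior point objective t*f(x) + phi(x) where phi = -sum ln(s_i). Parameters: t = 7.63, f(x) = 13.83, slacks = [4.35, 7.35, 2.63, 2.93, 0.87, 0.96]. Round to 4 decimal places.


Step 1: Compute log-barrier.
ln values: [1.4702, 1.9947, 0.967, 1.075, -0.1393, -0.0408]
phi = -(1.4702 + 1.9947 + 0.967 + 1.075 - 0.1393 - 0.0408) = -5.3268
Step 2: Compute augmented objective.
t*f(x) = 7.63*13.83 = 105.5229
Total = 105.5229 - 5.3268 = 100.1961


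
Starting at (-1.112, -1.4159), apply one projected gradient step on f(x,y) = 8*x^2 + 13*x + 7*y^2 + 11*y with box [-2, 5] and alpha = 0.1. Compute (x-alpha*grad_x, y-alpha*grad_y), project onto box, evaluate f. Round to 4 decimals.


Step 1: Compute gradient at (-1.112, -1.4159).
grad_x = 2*8*-1.112 + 13 = -4.792
grad_y = 2*7*-1.4159 + 11 = -8.8226
Step 2: Gradient step.
x_raw = -1.112 - 0.1*-4.792 = -0.6328
y_raw = -1.4159 - 0.1*-8.8226 = -0.5336
Step 3: Project onto [-2, 5].
x_proj = clip(-0.6328) = -0.6328
y_proj = clip(-0.5336) = -0.5336
Step 4: Evaluate f.
f(-0.6328, -0.5336) = -8.8996


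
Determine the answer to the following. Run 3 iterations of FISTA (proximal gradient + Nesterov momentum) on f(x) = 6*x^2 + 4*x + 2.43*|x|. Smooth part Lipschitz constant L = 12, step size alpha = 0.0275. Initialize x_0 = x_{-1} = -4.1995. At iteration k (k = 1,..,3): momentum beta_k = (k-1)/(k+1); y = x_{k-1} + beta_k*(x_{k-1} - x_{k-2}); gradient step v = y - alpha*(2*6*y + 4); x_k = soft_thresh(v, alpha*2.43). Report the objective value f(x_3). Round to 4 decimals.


FISTA on f(x) = 6*x^2 + 4*x + 2.43*|x|
L = 12, alpha = 0.0275
Iteration 1: beta = 0.0, y = -4.1995 + 0.0*(-4.1995 + 4.1995) = -4.1995
  grad(y) = -46.394, v = y - alpha*grad = -2.9237
  prox(v) = soft_thresh(-2.9237, 0.0668) = -2.8568
Iteration 2: beta = 0.3333, y = -2.8568 + 0.3333*(-2.8568 + 4.1995) = -2.4093
  grad(y) = -24.9114, v = y - alpha*grad = -1.7242
  prox(v) = soft_thresh(-1.7242, 0.0668) = -1.6574
Iteration 3: beta = 0.5, y = -1.6574 + 0.5*(-1.6574 + 2.8568) = -1.0577
  grad(y) = -8.6921, v = y - alpha*grad = -0.8186
  prox(v) = soft_thresh(-0.8186, 0.0668) = -0.7518
f(x_3) = 6*(-0.7518)^2 + 4*(-0.7518) + 2.43*|-0.7518| = 2.211


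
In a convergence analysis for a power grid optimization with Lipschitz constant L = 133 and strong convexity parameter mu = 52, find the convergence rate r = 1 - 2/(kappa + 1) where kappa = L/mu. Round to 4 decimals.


Step 1: Compute the condition number.
kappa = L/mu = 133/52 = 2.5577
Step 2: Compute the convergence rate.
r = 1 - 2/(kappa + 1) = 1 - 2*mu/(L + mu) = (L - mu)/(L + mu) = 81/185 = 0.4378


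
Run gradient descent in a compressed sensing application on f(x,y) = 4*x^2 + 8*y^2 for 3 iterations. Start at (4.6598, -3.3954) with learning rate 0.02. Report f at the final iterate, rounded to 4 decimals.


Gradient descent on f(x,y) = 4*x^2 + 8*y^2.
Starting point: (4.6598, -3.3954), alpha = 0.02
Step 1: grad_x = 2*4*4.6598 = 37.2784, grad_y = 2*8*-3.3954 = -54.3264
  x_1 = 4.6598 - 0.02*37.2784 = 3.9142
  y_1 = -3.3954 - 0.02*-54.3264 = -2.3089
Step 2: grad_x = 2*4*3.9142 = 31.3139, grad_y = 2*8*-2.3089 = -36.942
  x_2 = 3.9142 - 0.02*31.3139 = 3.288
  y_2 = -2.3089 - 0.02*-36.942 = -1.57
Step 3: grad_x = 2*4*3.288 = 26.3036, grad_y = 2*8*-1.57 = -25.1205
  x_3 = 3.288 - 0.02*26.3036 = 2.7619
  y_3 = -1.57 - 0.02*-25.1205 = -1.0676
f(2.7619, -1.0676) = 4*2.7619^2 + 8*(-1.0676)^2 = 39.6305


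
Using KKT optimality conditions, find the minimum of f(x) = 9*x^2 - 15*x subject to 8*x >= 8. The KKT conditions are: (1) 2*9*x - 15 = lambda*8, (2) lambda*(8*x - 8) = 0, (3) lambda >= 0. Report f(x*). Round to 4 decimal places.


Step 1: Try lambda = 0 (constraint inactive).
x_unc = 15/(2*9) = 0.8333
Check: 8*0.8333 = 6.6664 < 8 -- violated!
Step 2: Constraint must be active: 8*x = 8
x* = 8/8 = 1.0
lambda = (2*9*1.0 - 15)/8 = 0.375
Step 3: Compute optimal value.
f(x*) = 9*1.0^2 - 15*1.0 = -6.0


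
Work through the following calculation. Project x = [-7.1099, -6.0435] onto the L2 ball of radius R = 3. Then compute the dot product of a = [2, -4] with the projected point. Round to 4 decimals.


Step 1: Compute ||x|| (intermediates to 6 decimals).
||x|| = sqrt((-7.1099)^2 + (-6.0435)^2) = 9.331376
Step 2: Project.
Since ||x|| > R, scale = R/||x|| = 3/9.331376 = 0.321496, proj(x) = scale * x
proj(x) = [-2.285804, -1.942961]
Step 3: Dot product.
a^T * proj(x) = 2*(-2.285804) - 4*(-1.942961) = 3.2002


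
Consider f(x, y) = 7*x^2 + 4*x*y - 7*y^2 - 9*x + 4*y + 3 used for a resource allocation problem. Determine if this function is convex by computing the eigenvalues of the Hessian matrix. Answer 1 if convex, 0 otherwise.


The Hessian of f(x,y) = 7*x^2 + 4*x*y - 7*y^2 - 9*x + 4*y + 3 is:
H = [[14, 4], [4, -14]]
Trace = 14 - 14 = 0
Determinant = 14*-14 - (4)^2 = -212
Discriminant = (0)^2 - 4*-212 = 848.0
Eigenvalues: lambda_1 = -14.5602, lambda_2 = 14.5602
The function is not convex.

0


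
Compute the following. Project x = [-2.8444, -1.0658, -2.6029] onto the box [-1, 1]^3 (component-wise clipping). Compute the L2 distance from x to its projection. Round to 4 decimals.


Project each component onto [-1, 1].
clip(-2.8444) = -1.0, clip(-1.0658) = -1.0, clip(-2.6029) = -1.0
Projection = [-1.0, -1.0, -1.0]
Squared diffs: [3.4018, 0.0043, 2.5693]
Distance = sqrt(5.9754) = 2.4445


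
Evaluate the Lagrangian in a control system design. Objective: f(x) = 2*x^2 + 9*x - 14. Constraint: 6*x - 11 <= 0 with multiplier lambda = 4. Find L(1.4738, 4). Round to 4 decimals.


Step 1: Evaluate f(x).
f(1.4738) = 2*1.4738^2 + 9*1.4738 - 14 = 3.6084
Step 2: Evaluate g(x).
g(1.4738) = 6*1.4738 - 11 = -2.1572
Step 3: Compute Lagrangian.
L = 3.6084 + 4*-2.1572 = -5.0204


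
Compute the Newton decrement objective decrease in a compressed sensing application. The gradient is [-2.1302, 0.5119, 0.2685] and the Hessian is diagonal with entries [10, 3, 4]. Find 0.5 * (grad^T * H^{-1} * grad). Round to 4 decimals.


Step 1: H is diagonal, so H^(-1) * g = [-0.213, 0.1706, 0.0671].
Step 2: g^T H^(-1) g = sum_i g_i^2 / H_ii
  = (-2.1302)^2/10 + (0.5119)^2/3 + (0.2685)^2/4
  = 0.4538 + 0.0873 + 0.018 = 0.5591
Step 3: Objective decrease = 0.5 * g^T H^(-1) g = 0.2796


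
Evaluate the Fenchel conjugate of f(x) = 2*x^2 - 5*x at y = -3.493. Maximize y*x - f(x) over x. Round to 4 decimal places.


f*(y) = sup_x {y*x - a*x^2 - b*x} = sup_x {(y-b)*x - a*x^2}
FOC: (y - b) - 2a*x = 0 => x* = (y - b)/(2a)
x* = (-3.493 + 5)/(2*2) = 0.3768
f*(-3.493) = (y-b)^2/(4a) = (-3.493 + 5)^2/(4*2)
= 2.271/8 = 0.2839


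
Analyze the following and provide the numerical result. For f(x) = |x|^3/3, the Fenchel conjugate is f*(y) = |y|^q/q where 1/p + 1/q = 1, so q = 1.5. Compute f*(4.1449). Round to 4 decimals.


The conjugate exponent q satisfies 1/p + 1/q = 1.
p = 3, so q = 3/(3 - 1) = 1.5
|y|^q = 4.1449^1.5 = 8.4386
f*(4.1449) = 8.4386 / 1.5 = 5.6257


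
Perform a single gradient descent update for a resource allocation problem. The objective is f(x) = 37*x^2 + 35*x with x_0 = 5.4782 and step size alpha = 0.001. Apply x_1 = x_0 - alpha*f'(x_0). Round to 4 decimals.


We compute the gradient at x_0 and apply the update.
f'(x) = 74*x + 35
f'(5.4782) = 74*5.4782 + 35 = 440.3868
x_1 = 5.4782 - 0.001*440.3868 = 5.0378


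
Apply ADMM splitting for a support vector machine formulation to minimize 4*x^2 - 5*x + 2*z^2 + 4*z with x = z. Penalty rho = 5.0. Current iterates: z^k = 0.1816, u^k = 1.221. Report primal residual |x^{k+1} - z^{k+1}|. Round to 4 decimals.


ADMM iteration with rho = 5.0, z^k = 0.1816, u^k = 1.221
Step 1: x-update.
Minimize 4*x^2 - 5*x + (5.0/2)*(x - 0.1816 + 1.221)^2
FOC: (2*4 + 5.0)*x = 5 + 5.0*(0.1816 - 1.221)
x^{k+1} = -0.0152
Step 2: z-update.
Minimize 2*z^2 + 4*z + (5.0/2)*(-0.0152 - z + 1.221)^2
FOC: (2*2 + 5.0)*z = -4 + 5.0*(-0.0152 + 1.221)
z^{k+1} = 0.2255
Step 3: u-update.
u^{k+1} = 1.221 - 0.0152 - 0.2255 = 0.9804
Step 4: Primal residual = |-0.0152 - 0.2255| = 0.2406


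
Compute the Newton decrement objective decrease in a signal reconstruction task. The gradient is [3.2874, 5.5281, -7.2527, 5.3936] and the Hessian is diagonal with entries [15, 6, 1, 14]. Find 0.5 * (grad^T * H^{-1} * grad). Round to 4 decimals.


Step 1: H is diagonal, so H^(-1) * g = [0.2192, 0.9214, -7.2527, 0.3853].
Step 2: g^T H^(-1) g = sum_i g_i^2 / H_ii
  = (3.2874)^2/15 + (5.5281)^2/6 + (-7.2527)^2/1 + (5.3936)^2/14
  = 0.7205 + 5.0933 + 52.6017 + 2.0779 = 60.4934
Step 3: Objective decrease = 0.5 * g^T H^(-1) g = 30.2467


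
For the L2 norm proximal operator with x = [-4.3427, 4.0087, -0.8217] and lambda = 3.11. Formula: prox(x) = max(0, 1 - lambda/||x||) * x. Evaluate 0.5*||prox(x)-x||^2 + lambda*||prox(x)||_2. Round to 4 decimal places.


Step 1: Compute ||x||.
||x|| = 5.9669
Step 2: Compute scaling factor.
scale = max(0, 1 - 3.11/5.9669) = 0.4788
Step 3: prox(x) = [-2.0792, 1.9193, -0.3934]
||prox(x)|| = 2.8569
Step 4: Proximal objective.
0.5*||prox-x||^2 = 4.8361
lambda*||prox|| = 8.885
Total = 13.721


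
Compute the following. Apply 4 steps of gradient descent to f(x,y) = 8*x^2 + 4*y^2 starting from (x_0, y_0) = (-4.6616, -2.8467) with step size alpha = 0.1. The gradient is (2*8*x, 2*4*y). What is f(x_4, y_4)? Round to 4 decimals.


Gradient descent on f(x,y) = 8*x^2 + 4*y^2.
Starting point: (-4.6616, -2.8467), alpha = 0.1
Step 1: grad_x = 2*8*-4.6616 = -74.5856, grad_y = 2*4*-2.8467 = -22.7736
  x_1 = -4.6616 - 0.1*-74.5856 = 2.797
  y_1 = -2.8467 - 0.1*-22.7736 = -0.5693
Step 2: grad_x = 2*8*2.797 = 44.7514, grad_y = 2*4*-0.5693 = -4.5547
  x_2 = 2.797 - 0.1*44.7514 = -1.6782
  y_2 = -0.5693 - 0.1*-4.5547 = -0.1139
Step 3: grad_x = 2*8*-1.6782 = -26.8508, grad_y = 2*4*-0.1139 = -0.9109
  x_3 = -1.6782 - 0.1*-26.8508 = 1.0069
  y_3 = -0.1139 - 0.1*-0.9109 = -0.0228
Step 4: grad_x = 2*8*1.0069 = 16.1105, grad_y = 2*4*-0.0228 = -0.1822
  x_4 = 1.0069 - 0.1*16.1105 = -0.6041
  y_4 = -0.0228 - 0.1*-0.1822 = -0.0046
f(-0.6041, -0.0046) = 8*(-0.6041)^2 + 4*(-0.0046)^2 = 2.92


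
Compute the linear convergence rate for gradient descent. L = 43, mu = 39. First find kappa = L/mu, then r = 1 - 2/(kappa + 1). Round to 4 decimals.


Step 1: Compute the condition number.
kappa = L/mu = 43/39 = 1.1026
Step 2: Compute the convergence rate.
r = 1 - 2/(kappa + 1) = 1 - 2*mu/(L + mu) = (L - mu)/(L + mu) = 4/82 = 0.0488


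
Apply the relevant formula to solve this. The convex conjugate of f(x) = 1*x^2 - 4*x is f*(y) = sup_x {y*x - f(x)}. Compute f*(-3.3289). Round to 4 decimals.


f*(y) = sup_x {y*x - a*x^2 - b*x} = sup_x {(y-b)*x - a*x^2}
FOC: (y - b) - 2a*x = 0 => x* = (y - b)/(2a)
x* = (-3.3289 + 4)/(2*1) = 0.3356
f*(-3.3289) = (y-b)^2/(4a) = (-3.3289 + 4)^2/(4*1)
= 0.4504/4 = 0.1126


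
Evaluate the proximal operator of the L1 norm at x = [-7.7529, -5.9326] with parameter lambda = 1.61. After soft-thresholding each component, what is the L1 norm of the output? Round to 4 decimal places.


Soft-thresholding with lambda = 1.61:
prox(-7.7529) = sign(-7.7529)*max(|-7.7529| - 1.61, 0) = -6.1429
prox(-5.9326) = sign(-5.9326)*max(|-5.9326| - 1.61, 0) = -4.3226
prox(x) = [-6.1429, -4.3226]
||prox(x)||_1 = 6.1429 + 4.3226 = 10.4655


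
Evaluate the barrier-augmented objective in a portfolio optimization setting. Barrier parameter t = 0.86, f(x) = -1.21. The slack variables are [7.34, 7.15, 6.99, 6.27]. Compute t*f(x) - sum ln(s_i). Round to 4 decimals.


Step 1: Compute log-barrier.
ln values: [1.9933, 1.9671, 1.9445, 1.8358]
phi = -(1.9933 + 1.9671 + 1.9445 + 1.8358) = -7.7407
Step 2: Compute augmented objective.
t*f(x) = 0.86*-1.21 = -1.0406
Total = -1.0406 - 7.7407 = -8.7813


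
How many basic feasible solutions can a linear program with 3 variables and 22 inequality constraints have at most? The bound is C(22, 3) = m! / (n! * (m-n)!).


Each vertex corresponds to some choice of n active constraints out of m, so the number of vertices is at most C(m, n) = m! / (n!(m-n)!).
m = 22, n = 3
Numerator: 22 * 21 * 20
Denominator: 3! = 6
C(22, 3) = 1540


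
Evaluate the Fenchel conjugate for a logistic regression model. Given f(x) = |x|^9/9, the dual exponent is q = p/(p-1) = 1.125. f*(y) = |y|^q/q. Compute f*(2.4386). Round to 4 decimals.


The conjugate exponent q satisfies 1/p + 1/q = 1.
p = 9, so q = 9/(9 - 1) = 1.125
|y|^q = 2.4386^1.125 = 2.726
f*(2.4386) = 2.726 / 1.125 = 2.4232


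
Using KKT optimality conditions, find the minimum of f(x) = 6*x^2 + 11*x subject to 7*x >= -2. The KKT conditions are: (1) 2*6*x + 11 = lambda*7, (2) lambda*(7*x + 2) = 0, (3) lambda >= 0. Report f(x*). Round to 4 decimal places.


Step 1: Try lambda = 0 (constraint inactive).
x_unc = -11/(2*6) = -0.9167
Check: 7*-0.9167 = -6.4169 < -2 -- violated!
Step 2: Constraint must be active: 7*x = -2
x* = -2/7 = -0.2857 (rounded; the exact value -2/7 is used below)
lambda = (2*6*(-2/7) + 11)/7 = 1.0816
Step 3: Compute optimal value.
f(x*) = 6*(-2/7)^2 + 11*(-2/7) = -2.6531


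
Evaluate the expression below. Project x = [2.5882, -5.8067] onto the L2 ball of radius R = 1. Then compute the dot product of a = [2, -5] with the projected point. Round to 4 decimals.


Step 1: Compute ||x|| (intermediates to 6 decimals).
||x|| = sqrt(2.5882^2 + (-5.8067)^2) = 6.357401
Step 2: Project.
Since ||x|| > R, scale = R/||x|| = 1/6.357401 = 0.157297, proj(x) = scale * x
proj(x) = [0.407116, -0.913376]
Step 3: Dot product.
a^T * proj(x) = 2*0.407116 - 5*(-0.913376) = 5.3811


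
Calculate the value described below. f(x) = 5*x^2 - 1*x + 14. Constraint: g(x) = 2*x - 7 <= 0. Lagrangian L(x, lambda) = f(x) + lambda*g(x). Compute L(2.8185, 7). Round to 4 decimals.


Step 1: Evaluate f(x).
f(2.8185) = 5*2.8185^2 - 1*2.8185 + 14 = 50.9012
Step 2: Evaluate g(x).
g(2.8185) = 2*2.8185 - 7 = -1.363
Step 3: Compute Lagrangian.
L = 50.9012 + 7*-1.363 = 41.3602


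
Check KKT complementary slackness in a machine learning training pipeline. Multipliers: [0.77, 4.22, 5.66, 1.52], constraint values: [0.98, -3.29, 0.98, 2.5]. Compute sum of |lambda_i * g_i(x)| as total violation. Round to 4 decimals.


KKT complementary slackness check:
lambda_1 * g_1 = 0.77 * 0.98 = 0.7546
lambda_2 * g_2 = 4.22 * -3.29 = -13.8838
lambda_3 * g_3 = 5.66 * 0.98 = 5.5468
lambda_4 * g_4 = 1.52 * 2.5 = 3.8
Total violation = 0.7546 + 13.8838 + 5.5468 + 3.8 = 23.9852


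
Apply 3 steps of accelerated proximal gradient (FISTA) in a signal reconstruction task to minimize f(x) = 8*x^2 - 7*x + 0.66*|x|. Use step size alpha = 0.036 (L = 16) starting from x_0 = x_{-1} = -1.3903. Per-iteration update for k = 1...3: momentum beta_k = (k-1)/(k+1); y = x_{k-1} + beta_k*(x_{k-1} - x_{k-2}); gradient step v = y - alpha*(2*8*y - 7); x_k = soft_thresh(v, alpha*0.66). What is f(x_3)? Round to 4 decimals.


FISTA on f(x) = 8*x^2 - 7*x + 0.66*|x|
L = 16, alpha = 0.036
Iteration 1: beta = 0.0, y = -1.3903 + 0.0*(-1.3903 + 1.3903) = -1.3903
  grad(y) = -29.2448, v = y - alpha*grad = -0.3375
  prox(v) = soft_thresh(-0.3375, 0.0238) = -0.3137
Iteration 2: beta = 0.3333, y = -0.3137 + 0.3333*(-0.3137 + 1.3903) = 0.0451
  grad(y) = -6.2779, v = y - alpha*grad = 0.2711
  prox(v) = soft_thresh(0.2711, 0.0238) = 0.2474
Iteration 3: beta = 0.5, y = 0.2474 + 0.5*(0.2474 + 0.3137) = 0.5279
  grad(y) = 1.4468, v = y - alpha*grad = 0.4758
  prox(v) = soft_thresh(0.4758, 0.0238) = 0.4521
f(x_3) = 8*0.4521^2 - 7*0.4521 + 0.66*|0.4521| = -1.2312


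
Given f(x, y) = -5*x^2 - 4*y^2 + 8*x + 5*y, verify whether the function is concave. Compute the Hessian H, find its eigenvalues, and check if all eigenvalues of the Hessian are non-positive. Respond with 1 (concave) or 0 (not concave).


The Hessian of f(x,y) = -5*x^2 - 4*y^2 + 8*x + 5*y is:
H = [[-10, 0], [0, -8]]
Trace = -10 - 8 = -18
Determinant = -10*-8 - (0)^2 = 80
Discriminant = (-18)^2 - 4*80 = 4.0
Eigenvalues: lambda_1 = -10.0, lambda_2 = -8.0
The function is concave.

1


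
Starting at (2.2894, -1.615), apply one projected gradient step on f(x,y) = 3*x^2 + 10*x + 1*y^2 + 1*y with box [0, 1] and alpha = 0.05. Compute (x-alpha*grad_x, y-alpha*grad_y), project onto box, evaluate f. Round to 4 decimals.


Step 1: Compute gradient at (2.2894, -1.615).
grad_x = 2*3*2.2894 + 10 = 23.7364
grad_y = 2*1*-1.615 + 1 = -2.23
Step 2: Gradient step.
x_raw = 2.2894 - 0.05*23.7364 = 1.1026
y_raw = -1.615 - 0.05*-2.23 = -1.5035
Step 3: Project onto [0, 1].
x_proj = clip(1.1026) = 1.0
y_proj = clip(-1.5035) = 0.0
Step 4: Evaluate f.
f(1.0, 0.0) = 13.0


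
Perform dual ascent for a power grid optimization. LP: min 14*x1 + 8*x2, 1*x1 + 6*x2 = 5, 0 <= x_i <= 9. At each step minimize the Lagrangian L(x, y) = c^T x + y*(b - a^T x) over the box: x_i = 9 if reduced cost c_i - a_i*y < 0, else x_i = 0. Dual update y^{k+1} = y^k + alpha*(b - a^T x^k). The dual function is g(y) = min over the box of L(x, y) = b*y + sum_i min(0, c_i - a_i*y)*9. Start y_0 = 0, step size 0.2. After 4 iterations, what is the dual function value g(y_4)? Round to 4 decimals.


Dual ascent for LP: min 14*x1 + 8*x2, 1*x1 + 6*x2 = 5, 0 <= x_i <= 9
Step 1: y^k = 0.0, reduced costs: (14.0, 8.0)
  x^k = (0.0, 0.0), subgradient = b - a^T x = 5.0
  y^{k+1} = 0.0 + 0.2*5.0 = 1.0
Step 2: y^k = 1.0, reduced costs: (13.0, 2.0)
  x^k = (0.0, 0.0), subgradient = b - a^T x = 5.0
  y^{k+1} = 1.0 + 0.2*5.0 = 2.0
Step 3: y^k = 2.0, reduced costs: (12.0, -4.0)
  x^k = (0.0, 9.0), subgradient = b - a^T x = -49.0
  y^{k+1} = 2.0 + 0.2*-49.0 = -7.8
Step 4: y^k = -7.8, reduced costs: (21.8, 54.8)
  x^k = (0.0, 0.0), subgradient = b - a^T x = 5.0
  y^{k+1} = -7.8 + 0.2*5.0 = -6.8
Dual objective at y_4 = -6.8: reduced costs (20.8, 48.8), box minimizer x = (0.0, 0.0)
g(y_4) = b*y + (c1 - a1*y)*x1 + (c2 - a2*y)*x2 = 5*(-6.8) + 20.8*0.0 + 48.8*0.0 = -34.0 + 0.0 + 0.0 = -34.0


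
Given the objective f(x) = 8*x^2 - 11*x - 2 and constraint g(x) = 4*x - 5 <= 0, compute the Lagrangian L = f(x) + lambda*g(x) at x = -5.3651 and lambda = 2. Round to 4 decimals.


Step 1: Evaluate f(x).
f(-5.3651) = 8*(-5.3651)^2 - 11*(-5.3651) - 2 = 287.2905
Step 2: Evaluate g(x).
g(-5.3651) = 4*-5.3651 - 5 = -26.4604
Step 3: Compute Lagrangian.
L = 287.2905 + 2*-26.4604 = 234.3697


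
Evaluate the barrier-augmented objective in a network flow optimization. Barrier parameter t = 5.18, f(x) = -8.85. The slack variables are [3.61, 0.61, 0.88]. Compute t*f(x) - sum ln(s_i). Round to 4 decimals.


Step 1: Compute log-barrier.
ln values: [1.2837, -0.4943, -0.1278]
phi = -(1.2837 - 0.4943 - 0.1278) = -0.6616
Step 2: Compute augmented objective.
t*f(x) = 5.18*-8.85 = -45.843
Total = -45.843 - 0.6616 = -46.5046


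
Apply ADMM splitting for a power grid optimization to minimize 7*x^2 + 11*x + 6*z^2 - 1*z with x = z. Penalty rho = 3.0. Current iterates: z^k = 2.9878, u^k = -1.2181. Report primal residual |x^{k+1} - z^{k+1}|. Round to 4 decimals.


ADMM iteration with rho = 3.0, z^k = 2.9878, u^k = -1.2181
Step 1: x-update.
Minimize 7*x^2 + 11*x + (3.0/2)*(x - 2.9878 - 1.2181)^2
FOC: (2*7 + 3.0)*x = -11 + 3.0*(2.9878 + 1.2181)
x^{k+1} = 0.0952
Step 2: z-update.
Minimize 6*z^2 - 1*z + (3.0/2)*(0.0952 - z - 1.2181)^2
FOC: (2*6 + 3.0)*z = 1 + 3.0*(0.0952 - 1.2181)
z^{k+1} = -0.1579
Step 3: u-update.
u^{k+1} = -1.2181 + 0.0952 + 0.1579 = -0.965
Step 4: Primal residual = |0.0952 + 0.1579| = 0.2531


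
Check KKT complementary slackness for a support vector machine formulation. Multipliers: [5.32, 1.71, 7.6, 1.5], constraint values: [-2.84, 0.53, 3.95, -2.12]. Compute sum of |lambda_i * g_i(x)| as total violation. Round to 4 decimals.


KKT complementary slackness check:
lambda_1 * g_1 = 5.32 * -2.84 = -15.1088
lambda_2 * g_2 = 1.71 * 0.53 = 0.9063
lambda_3 * g_3 = 7.6 * 3.95 = 30.02
lambda_4 * g_4 = 1.5 * -2.12 = -3.18
Total violation = 15.1088 + 0.9063 + 30.02 + 3.18 = 49.2151


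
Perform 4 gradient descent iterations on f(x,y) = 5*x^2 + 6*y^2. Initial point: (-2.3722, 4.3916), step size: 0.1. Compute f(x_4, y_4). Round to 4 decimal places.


Gradient descent on f(x,y) = 5*x^2 + 6*y^2.
Starting point: (-2.3722, 4.3916), alpha = 0.1
Step 1: grad_x = 2*5*-2.3722 = -23.722, grad_y = 2*6*4.3916 = 52.6992
  x_1 = -2.3722 - 0.1*-23.722 = 0.0
  y_1 = 4.3916 - 0.1*52.6992 = -0.8783
Step 2: grad_x = 2*5*0.0 = 0.0, grad_y = 2*6*-0.8783 = -10.5398
  x_2 = 0.0 - 0.1*0.0 = 0.0
  y_2 = -0.8783 - 0.1*-10.5398 = 0.1757
Step 3: grad_x = 2*5*0.0 = 0.0, grad_y = 2*6*0.1757 = 2.108
  x_3 = 0.0 - 0.1*0.0 = 0.0
  y_3 = 0.1757 - 0.1*2.108 = -0.0351
Step 4: grad_x = 2*5*0.0 = 0.0, grad_y = 2*6*-0.0351 = -0.4216
  x_4 = 0.0 - 0.1*0.0 = 0.0
  y_4 = -0.0351 - 0.1*-0.4216 = 0.007
f(0.0, 0.007) = 5*0.0^2 + 6*0.007^2 = 0.0003


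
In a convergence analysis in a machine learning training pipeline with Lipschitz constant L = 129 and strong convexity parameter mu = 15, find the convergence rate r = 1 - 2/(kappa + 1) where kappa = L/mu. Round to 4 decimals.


Step 1: Compute the condition number.
kappa = L/mu = 129/15 = 8.6
Step 2: Compute the convergence rate.
r = 1 - 2/(kappa + 1) = 1 - 2*mu/(L + mu) = (L - mu)/(L + mu) = 114/144 = 0.7917


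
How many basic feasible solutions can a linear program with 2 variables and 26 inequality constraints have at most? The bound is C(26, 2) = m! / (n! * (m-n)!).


Each vertex corresponds to some choice of n active constraints out of m, so the number of vertices is at most C(m, n) = m! / (n!(m-n)!).
m = 26, n = 2
Numerator: 26 * 25
Denominator: 2! = 2
C(26, 2) = 325


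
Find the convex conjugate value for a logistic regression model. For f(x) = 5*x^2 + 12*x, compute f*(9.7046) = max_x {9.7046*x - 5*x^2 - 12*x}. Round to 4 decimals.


f*(y) = sup_x {y*x - a*x^2 - b*x} = sup_x {(y-b)*x - a*x^2}
FOC: (y - b) - 2a*x = 0 => x* = (y - b)/(2a)
x* = (9.7046 - 12)/(2*5) = -0.2295
f*(9.7046) = (y-b)^2/(4a) = (9.7046 - 12)^2/(4*5)
= 5.2689/20 = 0.2634


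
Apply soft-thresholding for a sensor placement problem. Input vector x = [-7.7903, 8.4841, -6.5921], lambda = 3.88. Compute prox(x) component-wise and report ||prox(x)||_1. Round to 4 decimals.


Soft-thresholding with lambda = 3.88:
prox(-7.7903) = sign(-7.7903)*max(|-7.7903| - 3.88, 0) = -3.9103
prox(8.4841) = sign(8.4841)*max(|8.4841| - 3.88, 0) = 4.6041
prox(-6.5921) = sign(-6.5921)*max(|-6.5921| - 3.88, 0) = -2.7121
prox(x) = [-3.9103, 4.6041, -2.7121]
||prox(x)||_1 = 3.9103 + 4.6041 + 2.7121 = 11.2265


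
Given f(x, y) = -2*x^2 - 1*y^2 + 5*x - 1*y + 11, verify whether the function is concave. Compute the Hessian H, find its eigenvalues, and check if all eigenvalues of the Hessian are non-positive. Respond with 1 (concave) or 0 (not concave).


The Hessian of f(x,y) = -2*x^2 - 1*y^2 + 5*x - 1*y + 11 is:
H = [[-4, 0], [0, -2]]
Trace = -4 - 2 = -6
Determinant = -4*-2 - (0)^2 = 8
Discriminant = (-6)^2 - 4*8 = 4.0
Eigenvalues: lambda_1 = -4.0, lambda_2 = -2.0
The function is concave.

1


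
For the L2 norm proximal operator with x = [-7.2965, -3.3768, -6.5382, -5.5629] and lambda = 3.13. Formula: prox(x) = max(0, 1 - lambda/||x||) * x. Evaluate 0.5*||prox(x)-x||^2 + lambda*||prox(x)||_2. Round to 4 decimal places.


Step 1: Compute ||x||.
||x|| = 11.7616
Step 2: Compute scaling factor.
scale = max(0, 1 - 3.13/11.7616) = 0.7339
Step 3: prox(x) = [-5.3548, -2.4782, -4.7983, -4.0825]
||prox(x)|| = 8.6316
Step 4: Proximal objective.
0.5*||prox-x||^2 = 4.8985
lambda*||prox|| = 27.0169
Total = 31.9154


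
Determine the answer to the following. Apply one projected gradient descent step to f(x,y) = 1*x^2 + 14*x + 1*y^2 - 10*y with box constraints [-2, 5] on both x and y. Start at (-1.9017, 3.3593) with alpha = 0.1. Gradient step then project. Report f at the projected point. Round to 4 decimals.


Step 1: Compute gradient at (-1.9017, 3.3593).
grad_x = 2*1*-1.9017 + 14 = 10.1966
grad_y = 2*1*3.3593 - 10 = -3.2814
Step 2: Gradient step.
x_raw = -1.9017 - 0.1*10.1966 = -2.9214
y_raw = 3.3593 - 0.1*-3.2814 = 3.6874
Step 3: Project onto [-2, 5].
x_proj = clip(-2.9214) = -2.0
y_proj = clip(3.6874) = 3.6874
Step 4: Evaluate f.
f(-2.0, 3.6874) = -47.2772


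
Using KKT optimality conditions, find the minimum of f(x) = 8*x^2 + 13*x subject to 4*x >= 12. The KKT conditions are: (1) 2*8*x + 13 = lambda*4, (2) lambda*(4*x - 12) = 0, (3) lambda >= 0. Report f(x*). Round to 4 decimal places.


Step 1: Try lambda = 0 (constraint inactive).
x_unc = -13/(2*8) = -0.8125
Check: 4*-0.8125 = -3.25 < 12 -- violated!
Step 2: Constraint must be active: 4*x = 12
x* = 12/4 = 3.0
lambda = (2*8*3.0 + 13)/4 = 15.25
Step 3: Compute optimal value.
f(x*) = 8*3.0^2 + 13*3.0 = 111.0


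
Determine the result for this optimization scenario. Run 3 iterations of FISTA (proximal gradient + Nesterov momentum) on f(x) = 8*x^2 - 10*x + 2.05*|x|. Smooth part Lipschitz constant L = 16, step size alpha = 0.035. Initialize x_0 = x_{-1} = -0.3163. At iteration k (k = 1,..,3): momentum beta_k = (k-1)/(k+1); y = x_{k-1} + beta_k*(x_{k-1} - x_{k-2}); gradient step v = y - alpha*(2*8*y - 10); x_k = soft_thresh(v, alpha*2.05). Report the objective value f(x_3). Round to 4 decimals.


FISTA on f(x) = 8*x^2 - 10*x + 2.05*|x|
L = 16, alpha = 0.035
Iteration 1: beta = 0.0, y = -0.3163 + 0.0*(-0.3163 + 0.3163) = -0.3163
  grad(y) = -15.0608, v = y - alpha*grad = 0.2108
  prox(v) = soft_thresh(0.2108, 0.0718) = 0.1391
Iteration 2: beta = 0.3333, y = 0.1391 + 0.3333*(0.1391 + 0.3163) = 0.2909
  grad(y) = -5.3461, v = y - alpha*grad = 0.478
  prox(v) = soft_thresh(0.478, 0.0718) = 0.4062
Iteration 3: beta = 0.5, y = 0.4062 + 0.5*(0.4062 - 0.1391) = 0.5398
  grad(y) = -1.363, v = y - alpha*grad = 0.5875
  prox(v) = soft_thresh(0.5875, 0.0718) = 0.5158
f(x_3) = 8*0.5158^2 - 10*0.5158 + 2.05*|0.5158| = -1.9722


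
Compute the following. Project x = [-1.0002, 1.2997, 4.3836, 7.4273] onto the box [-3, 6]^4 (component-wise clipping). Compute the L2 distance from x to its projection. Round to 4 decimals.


Project each component onto [-3, 6].
clip(-1.0002) = -1.0002, clip(1.2997) = 1.2997, clip(4.3836) = 4.3836, clip(7.4273) = 6.0
Projection = [-1.0002, 1.2997, 4.3836, 6.0]
Squared diffs: [0.0, 0.0, 0.0, 2.0372]
Distance = sqrt(2.0372) = 1.4273


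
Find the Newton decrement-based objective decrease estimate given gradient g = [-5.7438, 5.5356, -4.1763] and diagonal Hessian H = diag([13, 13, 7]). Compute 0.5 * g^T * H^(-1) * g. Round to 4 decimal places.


Step 1: H is diagonal, so H^(-1) * g = [-0.4418, 0.4258, -0.5966].
Step 2: g^T H^(-1) g = sum_i g_i^2 / H_ii
  = (-5.7438)^2/13 + (5.5356)^2/13 + (-4.1763)^2/7
  = 2.5378 + 2.3571 + 2.4916 = 7.3866
Step 3: Objective decrease = 0.5 * g^T H^(-1) g = 3.6933


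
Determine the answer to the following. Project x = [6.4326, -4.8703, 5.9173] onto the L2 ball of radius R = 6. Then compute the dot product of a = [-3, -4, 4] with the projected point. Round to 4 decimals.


Step 1: Compute ||x|| (intermediates to 6 decimals).
||x|| = sqrt(6.4326^2 + (-4.8703)^2 + 5.9173^2) = 10.005629
Step 2: Project.
Since ||x|| > R, scale = R/||x|| = 6/10.005629 = 0.599662, proj(x) = scale * x
proj(x) = [3.857386, -2.920534, 3.54838]
Step 3: Dot product.
a^T * proj(x) = -3*3.857386 - 4*(-2.920534) + 4*3.54838 = 14.3035


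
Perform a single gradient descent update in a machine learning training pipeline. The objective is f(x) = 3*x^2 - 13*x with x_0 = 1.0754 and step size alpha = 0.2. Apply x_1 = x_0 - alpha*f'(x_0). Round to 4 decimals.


We compute the gradient at x_0 and apply the update.
f'(x) = 6*x - 13
f'(1.0754) = 6*1.0754 - 13 = -6.5476
x_1 = 1.0754 - 0.2*-6.5476 = 2.3849


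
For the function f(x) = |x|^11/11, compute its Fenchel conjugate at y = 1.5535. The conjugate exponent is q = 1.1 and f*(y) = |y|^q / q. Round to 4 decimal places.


The conjugate exponent q satisfies 1/p + 1/q = 1.
p = 11, so q = 11/(11 - 1) = 1.1
|y|^q = 1.5535^1.1 = 1.6235
f*(1.5535) = 1.6235 / 1.1 = 1.4759


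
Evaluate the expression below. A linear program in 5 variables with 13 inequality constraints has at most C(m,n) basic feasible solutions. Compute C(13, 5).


Each vertex corresponds to some choice of n active constraints out of m, so the number of vertices is at most C(m, n) = m! / (n!(m-n)!).
m = 13, n = 5
Numerator: 13 * 12 * 11 * 10 * 9
Denominator: 5! = 120
C(13, 5) = 1287


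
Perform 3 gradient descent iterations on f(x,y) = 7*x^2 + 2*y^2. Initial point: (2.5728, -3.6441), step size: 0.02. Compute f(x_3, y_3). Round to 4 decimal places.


Gradient descent on f(x,y) = 7*x^2 + 2*y^2.
Starting point: (2.5728, -3.6441), alpha = 0.02
Step 1: grad_x = 2*7*2.5728 = 36.0192, grad_y = 2*2*-3.6441 = -14.5764
  x_1 = 2.5728 - 0.02*36.0192 = 1.8524
  y_1 = -3.6441 - 0.02*-14.5764 = -3.3526
Step 2: grad_x = 2*7*1.8524 = 25.9338, grad_y = 2*2*-3.3526 = -13.4103
  x_2 = 1.8524 - 0.02*25.9338 = 1.3337
  y_2 = -3.3526 - 0.02*-13.4103 = -3.0844
Step 3: grad_x = 2*7*1.3337 = 18.6724, grad_y = 2*2*-3.0844 = -12.3375
  x_3 = 1.3337 - 0.02*18.6724 = 0.9603
  y_3 = -3.0844 - 0.02*-12.3375 = -2.8376
f(0.9603, -2.8376) = 7*0.9603^2 + 2*(-2.8376)^2 = 22.5593


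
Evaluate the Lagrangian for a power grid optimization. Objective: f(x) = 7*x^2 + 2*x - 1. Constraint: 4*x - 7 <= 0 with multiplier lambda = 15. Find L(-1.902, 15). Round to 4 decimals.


Step 1: Evaluate f(x).
f(-1.902) = 7*(-1.902)^2 + 2*(-1.902) - 1 = 20.5192
Step 2: Evaluate g(x).
g(-1.902) = 4*-1.902 - 7 = -14.608
Step 3: Compute Lagrangian.
L = 20.5192 + 15*-14.608 = -198.6008
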